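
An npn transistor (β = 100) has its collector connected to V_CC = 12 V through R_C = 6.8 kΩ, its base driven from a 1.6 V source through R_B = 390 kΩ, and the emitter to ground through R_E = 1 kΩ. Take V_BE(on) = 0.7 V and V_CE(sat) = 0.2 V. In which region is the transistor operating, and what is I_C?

Assume active. Base-emitter loop: I_B = (V_BB − V_BE)/(R_B + (β+1)R_E) = (1.6 − 0.7)/(390 + 101×1) = 0.00183 mA.
I_C = β·I_B = 100×0.00183 = 0.183 mA.
V_CE = V_CC − I_C·R_C − I_E·R_E = 12 − 0.183×6.8 − 0.185×1 = 10.6 V > V_CE(sat), so the active-region assumption holds.

active; I_C ≈ 0.18 mA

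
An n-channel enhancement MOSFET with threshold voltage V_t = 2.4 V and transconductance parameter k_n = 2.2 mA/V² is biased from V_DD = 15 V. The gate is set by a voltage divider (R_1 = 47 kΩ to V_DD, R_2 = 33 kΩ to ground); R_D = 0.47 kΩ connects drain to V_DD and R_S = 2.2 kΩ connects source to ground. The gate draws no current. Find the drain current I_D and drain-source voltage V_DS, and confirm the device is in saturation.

I_D ≈ 1.2 mA, V_DS ≈ 12 V

V_G = V_DD·R_2/(R_1+R_2) = 15×33/80 = 6.19 V.
Assume saturation: I_D = (k_n/2)(V_GS − V_t)² with V_GS = V_G − I_D·R_S = 6.19 − 2.2·I_D.
Substituting gives 5.32·I_D² − 19.3·I_D + 15.8 = 0, with roots I_D = 1.24 or 2.39 mA.
The root I_D = 2.39 mA gives V_GS = 0.925 V ≤ V_t, so take I_D = 1.24 mA.
Then V_GS = 3.46 V and V_DS = V_DD − I_D(R_D+R_S) = 15 − 1.24×2.67 = 11.7 V.
Saturation requires V_DS ≥ V_GS − V_t = 1.06 V; 11.7 ≥ 1.06 ✓.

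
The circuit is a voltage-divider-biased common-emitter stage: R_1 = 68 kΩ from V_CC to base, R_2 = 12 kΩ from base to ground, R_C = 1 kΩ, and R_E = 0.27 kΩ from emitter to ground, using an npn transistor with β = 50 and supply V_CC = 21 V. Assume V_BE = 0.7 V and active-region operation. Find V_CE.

Thevenize the base divider: V_Th = V_CC·R_2/(R_1+R_2) = 21×12/80 = 3.15 V, R_Th = R_1‖R_2 = 10.2 kΩ.
Base-emitter loop: V_Th = I_B·R_Th + V_BE + (β+1)I_B·R_E, so I_B = (3.15 − 0.7) / (10.2 + 51×0.27) = 0.102 mA.
I_C = β·I_B = 50×0.102 = 5.11 mA, and I_E = (β+1)I_B = 5.21 mA.
V_CE = V_CC − I_C·R_C − I_E·R_E = 21 − 5.11×1 − 5.21×0.27 = 14.5 V.
V_CE = 14.5 V > 0.2 V confirms active-region operation.

V_CE ≈ 14 V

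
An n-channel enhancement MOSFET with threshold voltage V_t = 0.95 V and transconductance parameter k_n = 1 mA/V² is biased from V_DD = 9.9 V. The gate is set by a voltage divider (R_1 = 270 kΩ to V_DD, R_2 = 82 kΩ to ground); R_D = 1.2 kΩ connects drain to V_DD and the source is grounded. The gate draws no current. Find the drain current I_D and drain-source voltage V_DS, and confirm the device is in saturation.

I_D ≈ 0.92 mA, V_DS ≈ 8.8 V

V_G = V_DD·R_2/(R_1+R_2) = 9.9×82/352 = 2.31 V. With the source grounded, V_GS = V_G = 2.31 V.
Assume saturation: I_D = (k_n/2)(V_GS − V_t)² = (1/2)×(2.31 − 0.95)² = 0.5×1.36² = 0.92 mA.
V_DS = V_DD − I_D·R_D = 9.9 − 0.92×1.2 = 8.8 V.
Saturation requires V_DS ≥ V_GS − V_t = 1.36 V; 8.8 ≥ 1.36 ✓.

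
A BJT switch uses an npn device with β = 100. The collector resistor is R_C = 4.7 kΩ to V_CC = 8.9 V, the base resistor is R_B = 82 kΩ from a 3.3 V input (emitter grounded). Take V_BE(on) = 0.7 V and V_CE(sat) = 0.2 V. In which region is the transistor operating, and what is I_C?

Assume active: I_B = (3.3 − 0.7)/82 = 0.0317 mA, giving I_C = β·I_B = 3.17 mA.
But then V_CE = 8.9 − 3.17×4.7 = -6 V < V_CE(sat) = 0.2 V — impossible in the active region.
So the transistor is saturated. With V_CE = 0.2 V, I_C = (V_CC − 0.2)/R_C = 8.7/4.7 = 1.85 mA.
Check: β·I_B = 3.17 mA > I_C = 1.85 mA, confirming saturation.

saturation; I_C ≈ 1.9 mA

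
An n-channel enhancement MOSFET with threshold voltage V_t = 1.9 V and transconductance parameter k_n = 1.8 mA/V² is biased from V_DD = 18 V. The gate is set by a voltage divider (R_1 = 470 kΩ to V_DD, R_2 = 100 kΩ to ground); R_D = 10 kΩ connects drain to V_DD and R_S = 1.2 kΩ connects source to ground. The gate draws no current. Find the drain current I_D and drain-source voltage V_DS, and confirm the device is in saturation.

I_D ≈ 0.46 mA, V_DS ≈ 13 V

V_G = V_DD·R_2/(R_1+R_2) = 18×100/570 = 3.16 V.
Assume saturation: I_D = (k_n/2)(V_GS − V_t)² with V_GS = V_G − I_D·R_S = 3.16 − 1.2·I_D.
Substituting gives 1.3·I_D² − 3.72·I_D + 1.42 = 0, with roots I_D = 0.455 or 2.41 mA.
The root I_D = 2.41 mA gives V_GS = 0.263 V ≤ V_t, so take I_D = 0.455 mA.
Then V_GS = 2.61 V and V_DS = V_DD − I_D(R_D+R_S) = 18 − 0.455×11.2 = 12.9 V.
Saturation requires V_DS ≥ V_GS − V_t = 0.711 V; 12.9 ≥ 0.711 ✓.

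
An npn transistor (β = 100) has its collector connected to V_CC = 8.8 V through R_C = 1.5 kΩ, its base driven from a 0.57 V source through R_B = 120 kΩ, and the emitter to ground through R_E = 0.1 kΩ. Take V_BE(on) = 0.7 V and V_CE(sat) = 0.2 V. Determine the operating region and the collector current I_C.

cutoff; I_C ≈ 0

V_BB = 0.57 V ≤ V_BE(on) = 0.7 V, so the base-emitter junction is not forward biased.
The transistor is in cutoff: I_B = I_C = 0.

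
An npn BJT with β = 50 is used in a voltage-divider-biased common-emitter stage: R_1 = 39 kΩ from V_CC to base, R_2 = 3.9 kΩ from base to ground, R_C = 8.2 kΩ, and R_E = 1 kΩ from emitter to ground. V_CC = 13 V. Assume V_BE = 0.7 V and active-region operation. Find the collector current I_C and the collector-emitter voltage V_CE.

I_C ≈ 0.44 mA, V_CE ≈ 8.9 V

Thevenize the base divider: V_Th = V_CC·R_2/(R_1+R_2) = 13×3.9/42.9 = 1.18 V, R_Th = R_1‖R_2 = 3.55 kΩ.
Base-emitter loop: V_Th = I_B·R_Th + V_BE + (β+1)I_B·R_E, so I_B = (1.18 − 0.7) / (3.55 + 51×1) = 0.00883 mA.
I_C = β·I_B = 50×0.00883 = 0.442 mA, and I_E = (β+1)I_B = 0.45 mA.
V_CE = V_CC − I_C·R_C − I_E·R_E = 13 − 0.442×8.2 − 0.45×1 = 8.93 V.
V_CE = 8.93 V > 0.2 V confirms active-region operation.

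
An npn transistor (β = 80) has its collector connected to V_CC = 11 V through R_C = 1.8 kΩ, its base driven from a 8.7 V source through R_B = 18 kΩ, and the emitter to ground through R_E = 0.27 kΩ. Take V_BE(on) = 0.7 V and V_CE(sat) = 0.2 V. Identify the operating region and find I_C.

saturation; I_C ≈ 5.2 mA

Assume active: I_B = (8.7 − 0.7)/(18 + 81×0.27) = 0.201 mA, I_C = β·I_B = 16.1 mA.
Then V_CE = 11 − 16.1×1.8 − 16.3×0.27 = -22.3 V < 0.2 V — the active assumption fails.
Re-solve with V_CE = 0.2 V. KCL at the emitter: V_E/R_E = (V_BB−0.7−V_E)/R_B + (V_CC−0.2−V_E)/R_C, giving V_E = 1.49 V.
I_C = (V_CC − 0.2 − V_E)/R_C = (10.8 − 1.49)/1.8 = 5.17 mA.
Check: I_B = (8 − 1.49)/18 = 0.361 mA, and β·I_B = 28.9 mA > I_C, confirming saturation.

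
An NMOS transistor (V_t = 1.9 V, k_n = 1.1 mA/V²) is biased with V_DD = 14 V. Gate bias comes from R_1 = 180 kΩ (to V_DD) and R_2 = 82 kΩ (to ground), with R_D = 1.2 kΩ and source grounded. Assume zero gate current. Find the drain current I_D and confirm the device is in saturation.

V_G = V_DD·R_2/(R_1+R_2) = 14×82/262 = 4.38 V. With the source grounded, V_GS = V_G = 4.38 V.
Assume saturation: I_D = (k_n/2)(V_GS − V_t)² = (1.1/2)×(4.38 − 1.9)² = 0.55×2.48² = 3.39 mA.
V_DS = V_DD − I_D·R_D = 14 − 3.39×1.2 = 9.94 V.
Saturation requires V_DS ≥ V_GS − V_t = 2.48 V; 9.94 ≥ 2.48 ✓.

I_D ≈ 3.4 mA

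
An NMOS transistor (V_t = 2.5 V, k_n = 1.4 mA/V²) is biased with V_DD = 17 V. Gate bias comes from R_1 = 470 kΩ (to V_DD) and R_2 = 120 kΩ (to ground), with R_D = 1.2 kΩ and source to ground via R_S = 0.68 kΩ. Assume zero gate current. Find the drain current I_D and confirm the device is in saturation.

V_G = V_DD·R_2/(R_1+R_2) = 17×120/590 = 3.46 V.
Assume saturation: I_D = (k_n/2)(V_GS − V_t)² with V_GS = V_G − I_D·R_S = 3.46 − 0.68·I_D.
Substituting gives 0.324·I_D² − 1.91·I_D + 0.642 = 0, with roots I_D = 0.357 or 5.55 mA.
The root I_D = 5.55 mA gives V_GS = -0.315 V ≤ V_t, so take I_D = 0.357 mA.
Then V_GS = 3.21 V and V_DS = V_DD − I_D(R_D+R_S) = 17 − 0.357×1.88 = 16.3 V.
Saturation requires V_DS ≥ V_GS − V_t = 0.715 V; 16.3 ≥ 0.715 ✓.

I_D ≈ 0.36 mA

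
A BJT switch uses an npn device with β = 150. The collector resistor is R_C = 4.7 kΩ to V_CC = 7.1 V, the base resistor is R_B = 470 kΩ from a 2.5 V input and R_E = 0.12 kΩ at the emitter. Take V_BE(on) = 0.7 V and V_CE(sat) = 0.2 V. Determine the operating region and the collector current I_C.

active; I_C ≈ 0.55 mA

Assume active. Base-emitter loop: I_B = (V_BB − V_BE)/(R_B + (β+1)R_E) = (2.5 − 0.7)/(470 + 151×0.12) = 0.00369 mA.
I_C = β·I_B = 150×0.00369 = 0.553 mA.
V_CE = V_CC − I_C·R_C − I_E·R_E = 7.1 − 0.553×4.7 − 0.557×0.12 = 4.43 V > V_CE(sat), so the active-region assumption holds.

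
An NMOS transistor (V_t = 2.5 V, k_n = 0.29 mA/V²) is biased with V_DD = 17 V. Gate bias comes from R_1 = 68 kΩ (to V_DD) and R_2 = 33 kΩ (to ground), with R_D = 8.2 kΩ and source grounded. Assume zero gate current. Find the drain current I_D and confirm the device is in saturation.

V_G = V_DD·R_2/(R_1+R_2) = 17×33/101 = 5.55 V. With the source grounded, V_GS = V_G = 5.55 V.
Assume saturation: I_D = (k_n/2)(V_GS − V_t)² = (0.29/2)×(5.55 − 2.5)² = 0.145×3.05² = 1.35 mA.
V_DS = V_DD − I_D·R_D = 17 − 1.35×8.2 = 5.91 V.
Saturation requires V_DS ≥ V_GS − V_t = 3.05 V; 5.91 ≥ 3.05 ✓.

I_D ≈ 1.4 mA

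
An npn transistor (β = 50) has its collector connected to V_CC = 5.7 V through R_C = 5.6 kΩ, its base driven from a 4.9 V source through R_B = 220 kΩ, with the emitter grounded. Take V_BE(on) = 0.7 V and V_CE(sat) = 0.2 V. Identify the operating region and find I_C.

Assume active. Base-emitter loop: I_B = (V_BB − V_BE)/R_B = (4.9 − 0.7)/220 = 0.0191 mA.
I_C = β·I_B = 50×0.0191 = 0.955 mA.
V_CE = V_CC − I_C·R_C = 5.7 − 0.955×5.6 = 0.355 V > V_CE(sat), so the active-region assumption holds.

active; I_C ≈ 0.95 mA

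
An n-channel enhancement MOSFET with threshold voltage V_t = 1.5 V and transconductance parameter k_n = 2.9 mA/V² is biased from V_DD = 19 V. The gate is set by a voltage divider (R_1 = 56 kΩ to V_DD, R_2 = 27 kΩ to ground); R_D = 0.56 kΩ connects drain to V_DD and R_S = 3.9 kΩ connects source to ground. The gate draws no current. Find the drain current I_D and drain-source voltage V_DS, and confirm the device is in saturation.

V_G = V_DD·R_2/(R_1+R_2) = 19×27/83 = 6.18 V.
Assume saturation: I_D = (k_n/2)(V_GS − V_t)² with V_GS = V_G − I_D·R_S = 6.18 − 3.9·I_D.
Substituting gives 22.1·I_D² − 53.9·I_D + 31.8 = 0, with roots I_D = 0.988 or 1.46 mA.
The root I_D = 1.46 mA gives V_GS = 0.498 V ≤ V_t, so take I_D = 0.988 mA.
Then V_GS = 2.33 V and V_DS = V_DD − I_D(R_D+R_S) = 19 − 0.988×4.46 = 14.6 V.
Saturation requires V_DS ≥ V_GS − V_t = 0.826 V; 14.6 ≥ 0.826 ✓.

I_D ≈ 0.99 mA, V_DS ≈ 15 V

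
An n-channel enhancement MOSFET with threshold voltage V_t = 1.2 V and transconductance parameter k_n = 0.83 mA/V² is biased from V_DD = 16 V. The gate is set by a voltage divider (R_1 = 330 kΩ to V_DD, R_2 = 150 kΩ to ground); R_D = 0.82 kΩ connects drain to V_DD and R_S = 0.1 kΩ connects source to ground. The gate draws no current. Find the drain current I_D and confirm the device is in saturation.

V_G = V_DD·R_2/(R_1+R_2) = 16×150/480 = 5 V.
Assume saturation: I_D = (k_n/2)(V_GS − V_t)² with V_GS = V_G − I_D·R_S = 5 − 0.1·I_D.
Substituting gives 0.00415·I_D² − 1.32·I_D + 5.99 = 0, with roots I_D = 4.62 or 312 mA.
The root I_D = 312 mA gives V_GS = -26.2 V ≤ V_t, so take I_D = 4.62 mA.
Then V_GS = 4.54 V and V_DS = V_DD − I_D(R_D+R_S) = 16 − 4.62×0.92 = 11.7 V.
Saturation requires V_DS ≥ V_GS − V_t = 3.34 V; 11.7 ≥ 3.34 ✓.

I_D ≈ 4.6 mA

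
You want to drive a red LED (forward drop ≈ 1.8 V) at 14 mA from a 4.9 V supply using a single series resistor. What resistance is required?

R ≈ 0.22 kΩ

The resistor drops V_S − V_D = 4.9 − 1.8 = 3.1 V at 14 mA.
R = 3.1 V / 14 mA = 0.221 kΩ.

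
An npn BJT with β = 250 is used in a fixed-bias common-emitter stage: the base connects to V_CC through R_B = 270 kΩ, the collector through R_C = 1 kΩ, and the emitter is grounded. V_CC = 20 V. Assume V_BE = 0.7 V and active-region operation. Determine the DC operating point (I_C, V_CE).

I_C ≈ 18 mA, V_CE ≈ 2.1 V

Base loop: V_CC = I_B·R_B + V_BE, so I_B = (20 − 0.7)/270 kΩ = 0.0715 mA.
In the active region I_C = β·I_B = 250 × 0.0715 = 17.9 mA.
Collector loop: V_CE = V_CC − I_C·R_C = 20 − 17.9×1 = 2.13 V.
Since V_CE = 2.13 V > V_CE(sat) ≈ 0.2 V, the transistor is in the active region as assumed.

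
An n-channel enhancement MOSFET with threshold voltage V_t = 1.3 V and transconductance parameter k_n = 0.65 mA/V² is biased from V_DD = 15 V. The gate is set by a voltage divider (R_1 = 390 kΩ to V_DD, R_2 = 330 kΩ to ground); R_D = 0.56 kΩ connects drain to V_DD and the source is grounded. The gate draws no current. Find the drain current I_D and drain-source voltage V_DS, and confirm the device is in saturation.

I_D ≈ 10 mA, V_DS ≈ 9.3 V

V_G = V_DD·R_2/(R_1+R_2) = 15×330/720 = 6.88 V. With the source grounded, V_GS = V_G = 6.88 V.
Assume saturation: I_D = (k_n/2)(V_GS − V_t)² = (0.65/2)×(6.88 − 1.3)² = 0.325×5.58² = 10.1 mA.
V_DS = V_DD − I_D·R_D = 15 − 10.1×0.56 = 9.34 V.
Saturation requires V_DS ≥ V_GS − V_t = 5.58 V; 9.34 ≥ 5.58 ✓.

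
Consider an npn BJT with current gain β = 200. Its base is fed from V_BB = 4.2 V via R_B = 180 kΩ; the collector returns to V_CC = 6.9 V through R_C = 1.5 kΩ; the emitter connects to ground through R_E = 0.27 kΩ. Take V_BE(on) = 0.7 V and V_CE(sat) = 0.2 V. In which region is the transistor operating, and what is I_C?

Assume active. Base-emitter loop: I_B = (V_BB − V_BE)/(R_B + (β+1)R_E) = (4.2 − 0.7)/(180 + 201×0.27) = 0.0149 mA.
I_C = β·I_B = 200×0.0149 = 2.99 mA.
V_CE = V_CC − I_C·R_C − I_E·R_E = 6.9 − 2.99×1.5 − 3×0.27 = 1.61 V > V_CE(sat), so the active-region assumption holds.

active; I_C ≈ 3 mA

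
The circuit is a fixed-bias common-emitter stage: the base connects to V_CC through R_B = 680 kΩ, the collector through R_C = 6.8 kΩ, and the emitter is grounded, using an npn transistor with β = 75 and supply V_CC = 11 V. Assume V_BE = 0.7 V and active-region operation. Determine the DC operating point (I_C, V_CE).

I_C ≈ 1.1 mA, V_CE ≈ 3.3 V

Base loop: V_CC = I_B·R_B + V_BE, so I_B = (11 − 0.7)/680 kΩ = 0.0151 mA.
In the active region I_C = β·I_B = 75 × 0.0151 = 1.14 mA.
Collector loop: V_CE = V_CC − I_C·R_C = 11 − 1.14×6.8 = 3.27 V.
Since V_CE = 3.27 V > V_CE(sat) ≈ 0.2 V, the transistor is in the active region as assumed.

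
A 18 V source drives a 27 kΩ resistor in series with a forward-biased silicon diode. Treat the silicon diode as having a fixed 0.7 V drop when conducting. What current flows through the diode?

I ≈ 0.64 mA

KVL around the loop: 18 = V_D + I·R = 0.7 + I × 27 kΩ.
So I = (18 − 0.7) / 27 kΩ = 17.3 / 27 = 0.641 mA.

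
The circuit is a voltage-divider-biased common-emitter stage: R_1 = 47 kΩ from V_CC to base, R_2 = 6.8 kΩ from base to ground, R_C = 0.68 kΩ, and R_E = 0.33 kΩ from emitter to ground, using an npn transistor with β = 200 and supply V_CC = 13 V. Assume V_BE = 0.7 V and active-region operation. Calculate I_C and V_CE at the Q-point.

Thevenize the base divider: V_Th = V_CC·R_2/(R_1+R_2) = 13×6.8/53.8 = 1.64 V, R_Th = R_1‖R_2 = 5.94 kΩ.
Base-emitter loop: V_Th = I_B·R_Th + V_BE + (β+1)I_B·R_E, so I_B = (1.64 − 0.7) / (5.94 + 201×0.33) = 0.013 mA.
I_C = β·I_B = 200×0.013 = 2.61 mA, and I_E = (β+1)I_B = 2.62 mA.
V_CE = V_CC − I_C·R_C − I_E·R_E = 13 − 2.61×0.68 − 2.62×0.33 = 10.4 V.
V_CE = 10.4 V > 0.2 V confirms active-region operation.

I_C ≈ 2.6 mA, V_CE ≈ 10 V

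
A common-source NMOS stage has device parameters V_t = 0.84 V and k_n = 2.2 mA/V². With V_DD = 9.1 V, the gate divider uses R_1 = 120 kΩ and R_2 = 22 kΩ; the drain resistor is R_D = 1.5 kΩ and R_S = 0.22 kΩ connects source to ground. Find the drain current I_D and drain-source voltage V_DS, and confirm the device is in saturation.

I_D ≈ 0.28 mA, V_DS ≈ 8.6 V

V_G = V_DD·R_2/(R_1+R_2) = 9.1×22/142 = 1.41 V.
Assume saturation: I_D = (k_n/2)(V_GS − V_t)² with V_GS = V_G − I_D·R_S = 1.41 − 0.22·I_D.
Substituting gives 0.0532·I_D² − 1.28·I_D + 0.357 = 0, with roots I_D = 0.283 or 23.7 mA.
The root I_D = 23.7 mA gives V_GS = -3.8 V ≤ V_t, so take I_D = 0.283 mA.
Then V_GS = 1.35 V and V_DS = V_DD − I_D(R_D+R_S) = 9.1 − 0.283×1.72 = 8.61 V.
Saturation requires V_DS ≥ V_GS − V_t = 0.508 V; 8.61 ≥ 0.508 ✓.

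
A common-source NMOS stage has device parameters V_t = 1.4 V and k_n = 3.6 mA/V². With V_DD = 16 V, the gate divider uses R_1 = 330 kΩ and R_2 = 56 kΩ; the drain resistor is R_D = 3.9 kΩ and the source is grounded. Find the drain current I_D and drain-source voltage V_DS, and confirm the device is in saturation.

I_D ≈ 1.5 mA, V_DS ≈ 10 V

V_G = V_DD·R_2/(R_1+R_2) = 16×56/386 = 2.32 V. With the source grounded, V_GS = V_G = 2.32 V.
Assume saturation: I_D = (k_n/2)(V_GS − V_t)² = (3.6/2)×(2.32 − 1.4)² = 1.8×0.921² = 1.53 mA.
V_DS = V_DD − I_D·R_D = 16 − 1.53×3.9 = 10 V.
Saturation requires V_DS ≥ V_GS − V_t = 0.921 V; 10 ≥ 0.921 ✓.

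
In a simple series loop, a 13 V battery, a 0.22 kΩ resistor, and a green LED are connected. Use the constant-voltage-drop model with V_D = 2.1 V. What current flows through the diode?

KVL around the loop: 13 = V_D + I·R = 2.1 + I × 0.22 kΩ.
So I = (13 − 2.1) / 0.22 kΩ = 10.9 / 0.22 = 49.5 mA.

I ≈ 50 mA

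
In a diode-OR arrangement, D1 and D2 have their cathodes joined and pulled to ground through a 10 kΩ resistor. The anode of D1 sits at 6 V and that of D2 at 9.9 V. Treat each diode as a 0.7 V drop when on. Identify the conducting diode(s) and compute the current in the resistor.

Only D2 conducts; I_R ≈ 0.92 mA

Assume both conduct. Then node N would need to be at both 6−0.7 = 5.3 V and 9.9−0.7 = 9.2 V, which is impossible.
Assume only D2 conducts: V_N = 9.9 − 0.7 = 9.2 V, so I_R = 9.2/10 = 0.92 mA.
Check D1: its anode-to-cathode voltage is 6 − 9.2 = -3.2 V < 0.7 V, so it is off. The assumption is consistent.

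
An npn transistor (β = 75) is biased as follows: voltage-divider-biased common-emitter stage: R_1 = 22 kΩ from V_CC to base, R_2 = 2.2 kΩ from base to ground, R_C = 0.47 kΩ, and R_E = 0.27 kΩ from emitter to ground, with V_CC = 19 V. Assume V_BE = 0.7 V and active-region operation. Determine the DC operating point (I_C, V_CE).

I_C ≈ 3.4 mA, V_CE ≈ 16 V

Thevenize the base divider: V_Th = V_CC·R_2/(R_1+R_2) = 19×2.2/24.2 = 1.73 V, R_Th = R_1‖R_2 = 2 kΩ.
Base-emitter loop: V_Th = I_B·R_Th + V_BE + (β+1)I_B·R_E, so I_B = (1.73 − 0.7) / (2 + 76×0.27) = 0.0456 mA.
I_C = β·I_B = 75×0.0456 = 3.42 mA, and I_E = (β+1)I_B = 3.47 mA.
V_CE = V_CC − I_C·R_C − I_E·R_E = 19 − 3.42×0.47 − 3.47×0.27 = 16.5 V.
V_CE = 16.5 V > 0.2 V confirms active-region operation.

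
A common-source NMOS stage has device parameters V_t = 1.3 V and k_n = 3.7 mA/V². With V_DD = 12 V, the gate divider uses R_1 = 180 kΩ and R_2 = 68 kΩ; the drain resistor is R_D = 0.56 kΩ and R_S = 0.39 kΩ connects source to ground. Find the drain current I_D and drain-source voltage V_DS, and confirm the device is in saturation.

I_D ≈ 2.3 mA, V_DS ≈ 9.8 V

V_G = V_DD·R_2/(R_1+R_2) = 12×68/248 = 3.29 V.
Assume saturation: I_D = (k_n/2)(V_GS − V_t)² with V_GS = V_G − I_D·R_S = 3.29 − 0.39·I_D.
Substituting gives 0.281·I_D² − 3.87·I_D + 7.33 = 0, with roots I_D = 2.27 or 11.5 mA.
The root I_D = 11.5 mA gives V_GS = -1.19 V ≤ V_t, so take I_D = 2.27 mA.
Then V_GS = 2.41 V and V_DS = V_DD − I_D(R_D+R_S) = 12 − 2.27×0.95 = 9.85 V.
Saturation requires V_DS ≥ V_GS − V_t = 1.11 V; 9.85 ≥ 1.11 ✓.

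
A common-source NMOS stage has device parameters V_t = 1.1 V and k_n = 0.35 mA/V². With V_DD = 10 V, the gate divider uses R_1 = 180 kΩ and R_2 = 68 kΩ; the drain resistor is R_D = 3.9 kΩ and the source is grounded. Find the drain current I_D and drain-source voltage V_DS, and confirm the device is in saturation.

V_G = V_DD·R_2/(R_1+R_2) = 10×68/248 = 2.74 V. With the source grounded, V_GS = V_G = 2.74 V.
Assume saturation: I_D = (k_n/2)(V_GS − V_t)² = (0.35/2)×(2.74 − 1.1)² = 0.175×1.64² = 0.472 mA.
V_DS = V_DD − I_D·R_D = 10 − 0.472×3.9 = 8.16 V.
Saturation requires V_DS ≥ V_GS − V_t = 1.64 V; 8.16 ≥ 1.64 ✓.

I_D ≈ 0.47 mA, V_DS ≈ 8.2 V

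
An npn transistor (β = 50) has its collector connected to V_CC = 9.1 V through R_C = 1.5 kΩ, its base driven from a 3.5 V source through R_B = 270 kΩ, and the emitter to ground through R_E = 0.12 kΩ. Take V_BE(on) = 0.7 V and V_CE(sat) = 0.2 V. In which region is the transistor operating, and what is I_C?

Assume active. Base-emitter loop: I_B = (V_BB − V_BE)/(R_B + (β+1)R_E) = (3.5 − 0.7)/(270 + 51×0.12) = 0.0101 mA.
I_C = β·I_B = 50×0.0101 = 0.507 mA.
V_CE = V_CC − I_C·R_C − I_E·R_E = 9.1 − 0.507×1.5 − 0.517×0.12 = 8.28 V > V_CE(sat), so the active-region assumption holds.

active; I_C ≈ 0.51 mA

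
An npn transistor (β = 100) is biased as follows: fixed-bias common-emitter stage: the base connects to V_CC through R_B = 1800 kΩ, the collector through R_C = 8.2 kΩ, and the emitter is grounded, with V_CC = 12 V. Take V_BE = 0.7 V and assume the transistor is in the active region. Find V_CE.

Base loop: V_CC = I_B·R_B + V_BE, so I_B = (12 − 0.7)/1800 kΩ = 0.00628 mA.
In the active region I_C = β·I_B = 100 × 0.00628 = 0.628 mA.
Collector loop: V_CE = V_CC − I_C·R_C = 12 − 0.628×8.2 = 6.85 V.
Since V_CE = 6.85 V > V_CE(sat) ≈ 0.2 V, the transistor is in the active region as assumed.

V_CE ≈ 6.9 V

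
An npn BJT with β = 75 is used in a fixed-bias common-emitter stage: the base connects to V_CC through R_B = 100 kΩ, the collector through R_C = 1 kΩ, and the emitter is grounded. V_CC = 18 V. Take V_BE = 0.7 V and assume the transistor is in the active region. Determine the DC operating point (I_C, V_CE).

Base loop: V_CC = I_B·R_B + V_BE, so I_B = (18 − 0.7)/100 kΩ = 0.173 mA.
In the active region I_C = β·I_B = 75 × 0.173 = 13 mA.
Collector loop: V_CE = V_CC − I_C·R_C = 18 − 13×1 = 5.02 V.
Since V_CE = 5.02 V > V_CE(sat) ≈ 0.2 V, the transistor is in the active region as assumed.

I_C ≈ 13 mA, V_CE ≈ 5 V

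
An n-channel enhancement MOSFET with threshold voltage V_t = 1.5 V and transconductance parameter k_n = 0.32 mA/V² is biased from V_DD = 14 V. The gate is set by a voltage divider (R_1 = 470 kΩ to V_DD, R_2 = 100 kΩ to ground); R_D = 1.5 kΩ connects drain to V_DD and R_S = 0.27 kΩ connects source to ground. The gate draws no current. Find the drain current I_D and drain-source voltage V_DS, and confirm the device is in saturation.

V_G = V_DD·R_2/(R_1+R_2) = 14×100/570 = 2.46 V.
Assume saturation: I_D = (k_n/2)(V_GS − V_t)² with V_GS = V_G − I_D·R_S = 2.46 − 0.27·I_D.
Substituting gives 0.0117·I_D² − 1.08·I_D + 0.146 = 0, with roots I_D = 0.135 or 92.7 mA.
The root I_D = 92.7 mA gives V_GS = -22.6 V ≤ V_t, so take I_D = 0.135 mA.
Then V_GS = 2.42 V and V_DS = V_DD − I_D(R_D+R_S) = 14 − 0.135×1.77 = 13.8 V.
Saturation requires V_DS ≥ V_GS − V_t = 0.92 V; 13.8 ≥ 0.92 ✓.

I_D ≈ 0.14 mA, V_DS ≈ 14 V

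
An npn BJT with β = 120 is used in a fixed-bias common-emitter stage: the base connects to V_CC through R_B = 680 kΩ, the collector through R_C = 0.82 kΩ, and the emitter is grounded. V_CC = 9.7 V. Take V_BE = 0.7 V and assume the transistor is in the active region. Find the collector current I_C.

Base loop: V_CC = I_B·R_B + V_BE, so I_B = (9.7 − 0.7)/680 kΩ = 0.0132 mA.
In the active region I_C = β·I_B = 120 × 0.0132 = 1.59 mA.
Collector loop: V_CE = V_CC − I_C·R_C = 9.7 − 1.59×0.82 = 8.4 V.
Since V_CE = 8.4 V > V_CE(sat) ≈ 0.2 V, the transistor is in the active region as assumed.

I_C ≈ 1.6 mA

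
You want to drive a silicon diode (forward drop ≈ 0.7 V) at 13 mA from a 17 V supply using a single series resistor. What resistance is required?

The resistor drops V_S − V_D = 17 − 0.7 = 16.3 V at 13 mA.
R = 16.3 V / 13 mA = 1.25 kΩ.

R ≈ 1.3 kΩ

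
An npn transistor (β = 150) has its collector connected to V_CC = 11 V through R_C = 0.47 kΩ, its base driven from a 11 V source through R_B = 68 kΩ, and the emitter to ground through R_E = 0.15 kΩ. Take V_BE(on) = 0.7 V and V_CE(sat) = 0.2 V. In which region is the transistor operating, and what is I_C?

active; I_C ≈ 17 mA

Assume active. Base-emitter loop: I_B = (V_BB − V_BE)/(R_B + (β+1)R_E) = (11 − 0.7)/(68 + 151×0.15) = 0.114 mA.
I_C = β·I_B = 150×0.114 = 17 mA.
V_CE = V_CC − I_C·R_C − I_E·R_E = 11 − 17×0.47 − 17.2×0.15 = 0.416 V > V_CE(sat), so the active-region assumption holds.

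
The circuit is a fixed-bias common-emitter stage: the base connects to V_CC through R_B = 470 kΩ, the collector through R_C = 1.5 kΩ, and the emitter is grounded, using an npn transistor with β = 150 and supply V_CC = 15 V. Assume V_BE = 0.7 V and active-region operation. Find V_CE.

V_CE ≈ 8.2 V

Base loop: V_CC = I_B·R_B + V_BE, so I_B = (15 − 0.7)/470 kΩ = 0.0304 mA.
In the active region I_C = β·I_B = 150 × 0.0304 = 4.56 mA.
Collector loop: V_CE = V_CC − I_C·R_C = 15 − 4.56×1.5 = 8.15 V.
Since V_CE = 8.15 V > V_CE(sat) ≈ 0.2 V, the transistor is in the active region as assumed.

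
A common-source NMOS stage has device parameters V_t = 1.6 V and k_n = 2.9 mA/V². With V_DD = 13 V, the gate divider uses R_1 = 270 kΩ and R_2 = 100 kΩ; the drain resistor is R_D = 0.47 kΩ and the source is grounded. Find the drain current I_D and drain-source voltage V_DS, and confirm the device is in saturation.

I_D ≈ 5.3 mA, V_DS ≈ 11 V

V_G = V_DD·R_2/(R_1+R_2) = 13×100/370 = 3.51 V. With the source grounded, V_GS = V_G = 3.51 V.
Assume saturation: I_D = (k_n/2)(V_GS − V_t)² = (2.9/2)×(3.51 − 1.6)² = 1.45×1.91² = 5.31 mA.
V_DS = V_DD − I_D·R_D = 13 − 5.31×0.47 = 10.5 V.
Saturation requires V_DS ≥ V_GS − V_t = 1.91 V; 10.5 ≥ 1.91 ✓.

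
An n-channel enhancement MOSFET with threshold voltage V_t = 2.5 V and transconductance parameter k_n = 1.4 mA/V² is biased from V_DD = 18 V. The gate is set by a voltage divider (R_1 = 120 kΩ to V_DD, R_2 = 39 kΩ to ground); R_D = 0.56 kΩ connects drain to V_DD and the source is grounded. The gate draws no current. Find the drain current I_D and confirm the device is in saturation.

I_D ≈ 2.6 mA

V_G = V_DD·R_2/(R_1+R_2) = 18×39/159 = 4.42 V. With the source grounded, V_GS = V_G = 4.42 V.
Assume saturation: I_D = (k_n/2)(V_GS − V_t)² = (1.4/2)×(4.42 − 2.5)² = 0.7×1.92² = 2.57 mA.
V_DS = V_DD − I_D·R_D = 18 − 2.57×0.56 = 16.6 V.
Saturation requires V_DS ≥ V_GS − V_t = 1.92 V; 16.6 ≥ 1.92 ✓.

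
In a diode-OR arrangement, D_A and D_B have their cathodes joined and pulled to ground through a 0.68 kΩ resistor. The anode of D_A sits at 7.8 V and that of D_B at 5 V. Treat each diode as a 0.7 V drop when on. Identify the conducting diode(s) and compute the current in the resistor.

Only D_A conducts; I_R ≈ 10 mA

Assume both conduct. Then node N would need to be at both 7.8−0.7 = 7.1 V and 5−0.7 = 4.3 V, which is impossible.
Assume only D_A conducts: V_N = 7.8 − 0.7 = 7.1 V, so I_R = 7.1/0.68 = 10.4 mA.
Check D_B: its anode-to-cathode voltage is 5 − 7.1 = -2.1 V < 0.7 V, so it is off. The assumption is consistent.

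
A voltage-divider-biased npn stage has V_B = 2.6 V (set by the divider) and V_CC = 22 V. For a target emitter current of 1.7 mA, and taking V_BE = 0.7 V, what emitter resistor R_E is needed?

V_E = V_B − V_BE = 2.6 − 0.7 = 1.9 V.
R_E = V_E / I_E = 1.9 / 1.7 = 1.12 kΩ.

R_E ≈ 1.1 kΩ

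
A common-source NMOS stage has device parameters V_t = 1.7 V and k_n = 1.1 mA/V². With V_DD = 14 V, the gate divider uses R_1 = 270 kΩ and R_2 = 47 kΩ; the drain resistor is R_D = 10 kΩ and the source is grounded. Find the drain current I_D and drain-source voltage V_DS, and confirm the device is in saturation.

V_G = V_DD·R_2/(R_1+R_2) = 14×47/317 = 2.08 V. With the source grounded, V_GS = V_G = 2.08 V.
Assume saturation: I_D = (k_n/2)(V_GS − V_t)² = (1.1/2)×(2.08 − 1.7)² = 0.55×0.376² = 0.0776 mA.
V_DS = V_DD − I_D·R_D = 14 − 0.0776×10 = 13.2 V.
Saturation requires V_DS ≥ V_GS − V_t = 0.376 V; 13.2 ≥ 0.376 ✓.

I_D ≈ 0.078 mA, V_DS ≈ 13 V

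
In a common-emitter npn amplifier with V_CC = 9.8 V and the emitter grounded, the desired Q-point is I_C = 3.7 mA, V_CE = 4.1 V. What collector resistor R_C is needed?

R_C ≈ 1.5 kΩ

Collector loop: V_CC = I_C·R_C + V_CE.
R_C = (V_CC − V_CE)/I_C = (9.8 − 4.1)/3.7 = 1.54 kΩ.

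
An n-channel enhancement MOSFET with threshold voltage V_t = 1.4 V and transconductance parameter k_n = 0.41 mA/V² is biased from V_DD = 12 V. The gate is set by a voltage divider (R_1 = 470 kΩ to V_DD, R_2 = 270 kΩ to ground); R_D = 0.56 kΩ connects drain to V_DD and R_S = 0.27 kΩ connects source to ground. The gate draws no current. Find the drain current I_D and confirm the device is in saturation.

V_G = V_DD·R_2/(R_1+R_2) = 12×270/740 = 4.38 V.
Assume saturation: I_D = (k_n/2)(V_GS − V_t)² with V_GS = V_G − I_D·R_S = 4.38 − 0.27·I_D.
Substituting gives 0.0149·I_D² − 1.33·I_D + 1.82 = 0, with roots I_D = 1.39 or 87.6 mA.
The root I_D = 87.6 mA gives V_GS = -19.3 V ≤ V_t, so take I_D = 1.39 mA.
Then V_GS = 4 V and V_DS = V_DD − I_D(R_D+R_S) = 12 − 1.39×0.83 = 10.8 V.
Saturation requires V_DS ≥ V_GS − V_t = 2.6 V; 10.8 ≥ 2.6 ✓.

I_D ≈ 1.4 mA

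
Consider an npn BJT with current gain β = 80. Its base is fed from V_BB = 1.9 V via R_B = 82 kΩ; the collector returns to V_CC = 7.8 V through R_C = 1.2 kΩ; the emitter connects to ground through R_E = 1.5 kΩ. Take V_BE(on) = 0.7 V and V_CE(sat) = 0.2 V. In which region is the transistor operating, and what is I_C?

active; I_C ≈ 0.47 mA

Assume active. Base-emitter loop: I_B = (V_BB − V_BE)/(R_B + (β+1)R_E) = (1.9 − 0.7)/(82 + 81×1.5) = 0.0059 mA.
I_C = β·I_B = 80×0.0059 = 0.472 mA.
V_CE = V_CC − I_C·R_C − I_E·R_E = 7.8 − 0.472×1.2 − 0.478×1.5 = 6.52 V > V_CE(sat), so the active-region assumption holds.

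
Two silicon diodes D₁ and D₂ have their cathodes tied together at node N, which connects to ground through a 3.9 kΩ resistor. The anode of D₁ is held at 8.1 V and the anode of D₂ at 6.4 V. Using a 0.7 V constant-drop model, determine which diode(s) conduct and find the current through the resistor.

Assume both conduct. Then node N would need to be at both 8.1−0.7 = 7.4 V and 6.4−0.7 = 5.7 V, which is impossible.
Assume only D₁ conducts: V_N = 8.1 − 0.7 = 7.4 V, so I_R = 7.4/3.9 = 1.9 mA.
Check D₂: its anode-to-cathode voltage is 6.4 − 7.4 = -1 V < 0.7 V, so it is off. The assumption is consistent.

Only D₁ conducts; I_R ≈ 1.9 mA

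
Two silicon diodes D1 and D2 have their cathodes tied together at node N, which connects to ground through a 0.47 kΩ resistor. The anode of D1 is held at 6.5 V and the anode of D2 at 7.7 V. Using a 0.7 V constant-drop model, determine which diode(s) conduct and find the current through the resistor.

Only D2 conducts; I_R ≈ 15 mA

Assume both conduct. Then node N would need to be at both 6.5−0.7 = 5.8 V and 7.7−0.7 = 7 V, which is impossible.
Assume only D2 conducts: V_N = 7.7 − 0.7 = 7 V, so I_R = 7/0.47 = 14.9 mA.
Check D1: its anode-to-cathode voltage is 6.5 − 7 = -0.5 V < 0.7 V, so it is off. The assumption is consistent.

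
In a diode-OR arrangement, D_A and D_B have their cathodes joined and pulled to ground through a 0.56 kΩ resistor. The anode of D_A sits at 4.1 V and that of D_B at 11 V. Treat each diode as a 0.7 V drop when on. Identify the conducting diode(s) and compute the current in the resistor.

Assume both conduct. Then node N would need to be at both 4.1−0.7 = 3.4 V and 11−0.7 = 10.3 V, which is impossible.
Assume only D_B conducts: V_N = 11 − 0.7 = 10.3 V, so I_R = 10.3/0.56 = 18.4 mA.
Check D_A: its anode-to-cathode voltage is 4.1 − 10.3 = -6.2 V < 0.7 V, so it is off. The assumption is consistent.

Only D_B conducts; I_R ≈ 18 mA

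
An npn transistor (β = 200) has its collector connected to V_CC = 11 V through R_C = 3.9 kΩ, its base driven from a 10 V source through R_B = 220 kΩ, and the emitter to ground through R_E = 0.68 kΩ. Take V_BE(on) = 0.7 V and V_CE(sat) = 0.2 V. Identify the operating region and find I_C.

Assume active: I_B = (10 − 0.7)/(220 + 201×0.68) = 0.0261 mA, I_C = β·I_B = 5.21 mA.
Then V_CE = 11 − 5.21×3.9 − 5.24×0.68 = -12.9 V < 0.2 V — the active assumption fails.
Re-solve with V_CE = 0.2 V. KCL at the emitter: V_E/R_E = (V_BB−0.7−V_E)/R_B + (V_CC−0.2−V_E)/R_C, giving V_E = 1.62 V.
I_C = (V_CC − 0.2 − V_E)/R_C = (10.8 − 1.62)/3.9 = 2.35 mA.
Check: I_B = (9.3 − 1.62)/220 = 0.0349 mA, and β·I_B = 6.98 mA > I_C, confirming saturation.

saturation; I_C ≈ 2.4 mA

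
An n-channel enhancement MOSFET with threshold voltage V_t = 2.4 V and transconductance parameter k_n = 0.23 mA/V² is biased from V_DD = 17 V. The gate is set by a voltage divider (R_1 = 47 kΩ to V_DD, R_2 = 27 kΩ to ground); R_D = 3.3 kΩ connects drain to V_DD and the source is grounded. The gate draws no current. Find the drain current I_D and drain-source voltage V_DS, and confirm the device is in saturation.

V_G = V_DD·R_2/(R_1+R_2) = 17×27/74 = 6.2 V. With the source grounded, V_GS = V_G = 6.2 V.
Assume saturation: I_D = (k_n/2)(V_GS − V_t)² = (0.23/2)×(6.2 − 2.4)² = 0.115×3.8² = 1.66 mA.
V_DS = V_DD − I_D·R_D = 17 − 1.66×3.3 = 11.5 V.
Saturation requires V_DS ≥ V_GS − V_t = 3.8 V; 11.5 ≥ 3.8 ✓.

I_D ≈ 1.7 mA, V_DS ≈ 12 V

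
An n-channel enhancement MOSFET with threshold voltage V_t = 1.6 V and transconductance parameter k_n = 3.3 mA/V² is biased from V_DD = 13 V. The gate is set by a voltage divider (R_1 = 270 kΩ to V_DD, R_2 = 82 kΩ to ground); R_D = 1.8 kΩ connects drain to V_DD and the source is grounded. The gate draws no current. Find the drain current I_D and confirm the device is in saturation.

V_G = V_DD·R_2/(R_1+R_2) = 13×82/352 = 3.03 V. With the source grounded, V_GS = V_G = 3.03 V.
Assume saturation: I_D = (k_n/2)(V_GS − V_t)² = (3.3/2)×(3.03 − 1.6)² = 1.65×1.43² = 3.37 mA.
V_DS = V_DD − I_D·R_D = 13 − 3.37×1.8 = 6.94 V.
Saturation requires V_DS ≥ V_GS − V_t = 1.43 V; 6.94 ≥ 1.43 ✓.

I_D ≈ 3.4 mA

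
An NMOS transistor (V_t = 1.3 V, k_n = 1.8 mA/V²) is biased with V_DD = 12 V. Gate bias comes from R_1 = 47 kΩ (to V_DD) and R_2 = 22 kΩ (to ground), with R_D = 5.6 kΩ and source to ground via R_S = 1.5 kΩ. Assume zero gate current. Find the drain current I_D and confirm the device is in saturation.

V_G = V_DD·R_2/(R_1+R_2) = 12×22/69 = 3.83 V.
Assume saturation: I_D = (k_n/2)(V_GS − V_t)² with V_GS = V_G − I_D·R_S = 3.83 − 1.5·I_D.
Substituting gives 2.03·I_D² − 7.82·I_D + 5.74 = 0, with roots I_D = 0.986 or 2.88 mA.
The root I_D = 2.88 mA gives V_GS = -0.488 V ≤ V_t, so take I_D = 0.986 mA.
Then V_GS = 2.35 V and V_DS = V_DD − I_D(R_D+R_S) = 12 − 0.986×7.1 = 5 V.
Saturation requires V_DS ≥ V_GS − V_t = 1.05 V; 5 ≥ 1.05 ✓.

I_D ≈ 0.99 mA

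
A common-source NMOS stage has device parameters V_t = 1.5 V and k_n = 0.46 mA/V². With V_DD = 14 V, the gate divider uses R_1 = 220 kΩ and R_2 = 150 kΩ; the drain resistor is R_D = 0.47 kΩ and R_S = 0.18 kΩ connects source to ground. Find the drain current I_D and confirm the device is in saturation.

V_G = V_DD·R_2/(R_1+R_2) = 14×150/370 = 5.68 V.
Assume saturation: I_D = (k_n/2)(V_GS − V_t)² with V_GS = V_G − I_D·R_S = 5.68 − 0.18·I_D.
Substituting gives 0.00745·I_D² − 1.35·I_D + 4.01 = 0, with roots I_D = 3.03 or 178 mA.
The root I_D = 178 mA gives V_GS = -26.3 V ≤ V_t, so take I_D = 3.03 mA.
Then V_GS = 5.13 V and V_DS = V_DD − I_D(R_D+R_S) = 14 − 3.03×0.65 = 12 V.
Saturation requires V_DS ≥ V_GS − V_t = 3.63 V; 12 ≥ 3.63 ✓.

I_D ≈ 3 mA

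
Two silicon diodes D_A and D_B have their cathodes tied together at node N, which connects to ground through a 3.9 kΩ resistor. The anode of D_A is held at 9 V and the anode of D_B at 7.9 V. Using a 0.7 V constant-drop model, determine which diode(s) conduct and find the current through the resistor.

Only D_A conducts; I_R ≈ 2.1 mA

Assume both conduct. Then node N would need to be at both 9−0.7 = 8.3 V and 7.9−0.7 = 7.2 V, which is impossible.
Assume only D_A conducts: V_N = 9 − 0.7 = 8.3 V, so I_R = 8.3/3.9 = 2.13 mA.
Check D_B: its anode-to-cathode voltage is 7.9 − 8.3 = -0.4 V < 0.7 V, so it is off. The assumption is consistent.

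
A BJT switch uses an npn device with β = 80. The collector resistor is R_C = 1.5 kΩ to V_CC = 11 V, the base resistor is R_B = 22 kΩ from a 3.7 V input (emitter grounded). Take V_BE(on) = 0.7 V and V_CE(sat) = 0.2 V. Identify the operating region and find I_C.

saturation; I_C ≈ 7.2 mA

Assume active: I_B = (3.7 − 0.7)/22 = 0.136 mA, giving I_C = β·I_B = 10.9 mA.
But then V_CE = 11 − 10.9×1.5 = -5.36 V < V_CE(sat) = 0.2 V — impossible in the active region.
So the transistor is saturated. With V_CE = 0.2 V, I_C = (V_CC − 0.2)/R_C = 10.8/1.5 = 7.2 mA.
Check: β·I_B = 10.9 mA > I_C = 7.2 mA, confirming saturation.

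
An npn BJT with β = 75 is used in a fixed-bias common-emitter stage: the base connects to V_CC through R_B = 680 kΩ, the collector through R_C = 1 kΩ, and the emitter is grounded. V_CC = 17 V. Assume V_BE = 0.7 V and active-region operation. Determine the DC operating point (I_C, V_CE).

Base loop: V_CC = I_B·R_B + V_BE, so I_B = (17 − 0.7)/680 kΩ = 0.024 mA.
In the active region I_C = β·I_B = 75 × 0.024 = 1.8 mA.
Collector loop: V_CE = V_CC − I_C·R_C = 17 − 1.8×1 = 15.2 V.
Since V_CE = 15.2 V > V_CE(sat) ≈ 0.2 V, the transistor is in the active region as assumed.

I_C ≈ 1.8 mA, V_CE ≈ 15 V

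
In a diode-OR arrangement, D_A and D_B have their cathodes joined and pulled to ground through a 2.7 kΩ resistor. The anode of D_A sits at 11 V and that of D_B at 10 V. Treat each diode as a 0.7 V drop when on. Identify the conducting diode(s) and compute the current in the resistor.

Assume both conduct. Then node N would need to be at both 11−0.7 = 10.3 V and 10−0.7 = 9.3 V, which is impossible.
Assume only D_A conducts: V_N = 11 − 0.7 = 10.3 V, so I_R = 10.3/2.7 = 3.81 mA.
Check D_B: its anode-to-cathode voltage is 10 − 10.3 = -0.3 V < 0.7 V, so it is off. The assumption is consistent.

Only D_A conducts; I_R ≈ 3.8 mA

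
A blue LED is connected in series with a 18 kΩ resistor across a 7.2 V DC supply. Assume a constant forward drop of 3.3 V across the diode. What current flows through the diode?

I ≈ 0.22 mA

KVL around the loop: 7.2 = V_D + I·R = 3.3 + I × 18 kΩ.
So I = (7.2 − 3.3) / 18 kΩ = 3.9 / 18 = 0.217 mA.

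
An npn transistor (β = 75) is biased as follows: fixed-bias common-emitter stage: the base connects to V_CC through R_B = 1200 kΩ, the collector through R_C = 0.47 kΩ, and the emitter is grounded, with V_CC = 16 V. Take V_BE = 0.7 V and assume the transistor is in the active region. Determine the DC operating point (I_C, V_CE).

Base loop: V_CC = I_B·R_B + V_BE, so I_B = (16 − 0.7)/1200 kΩ = 0.0128 mA.
In the active region I_C = β·I_B = 75 × 0.0128 = 0.956 mA.
Collector loop: V_CE = V_CC − I_C·R_C = 16 − 0.956×0.47 = 15.6 V.
Since V_CE = 15.6 V > V_CE(sat) ≈ 0.2 V, the transistor is in the active region as assumed.

I_C ≈ 0.96 mA, V_CE ≈ 16 V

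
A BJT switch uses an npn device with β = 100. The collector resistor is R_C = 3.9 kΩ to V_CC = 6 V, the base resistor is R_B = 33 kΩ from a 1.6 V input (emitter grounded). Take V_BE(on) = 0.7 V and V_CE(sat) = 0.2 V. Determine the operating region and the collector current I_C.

Assume active: I_B = (1.6 − 0.7)/33 = 0.0273 mA, giving I_C = β·I_B = 2.73 mA.
But then V_CE = 6 − 2.73×3.9 = -4.64 V < V_CE(sat) = 0.2 V — impossible in the active region.
So the transistor is saturated. With V_CE = 0.2 V, I_C = (V_CC − 0.2)/R_C = 5.8/3.9 = 1.49 mA.
Check: β·I_B = 2.73 mA > I_C = 1.49 mA, confirming saturation.

saturation; I_C ≈ 1.5 mA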